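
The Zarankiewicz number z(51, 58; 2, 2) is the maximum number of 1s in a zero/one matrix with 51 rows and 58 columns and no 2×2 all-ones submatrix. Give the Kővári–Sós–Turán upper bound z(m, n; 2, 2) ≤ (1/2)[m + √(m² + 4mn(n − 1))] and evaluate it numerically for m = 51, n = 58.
z(51, 58; 2, 2) ≤ (1/2)[51 + √(51² + 4·51·58·57)] = (1/2)[51 + √677025] = 436.9076

Kővári–Sós–Turán: let r_1, ..., r_51 be the row sums and z = Σ r_i the total number of 1s. Each pair of columns can share at most one row with both entries 1 (else a 2×2 all-ones block appears), so Σ_i C(r_i, 2) ≤ C(58, 2) = 1653. By convexity Σ_i C(r_i, 2) ≥ 51·C(z/51, 2) = z(z − 51)/(2·51), giving z² − 51z − 51·58·57 ≤ 0 and hence z ≤ (1/2)[51 + √(2601 + 4·168606)] = (1/2)[51 + √677025] ≈ (1/2)(51 + 822.8153) = 436.9076.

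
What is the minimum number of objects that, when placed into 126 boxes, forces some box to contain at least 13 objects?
n = (13 − 1)·126 + 1 = 1513

By the generalised pigeonhole principle, to guarantee some box contains ≥ r objects we need more than (r − 1) · k objects total. Threshold: n = (r − 1) · k + 1. With r = 13 and k = 126: n = 12 · 126 + 1 = 1512 + 1 = 1513. For n = 1512 = 12 · 126, we can put exactly 12 objects in every box, avoiding 13 in any single one — so 1513 is tight.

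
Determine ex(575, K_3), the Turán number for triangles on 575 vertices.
ex(575, K_3) = ⌊575^2/4⌋ = 82656

Mantel (1907): a triangle-free graph on n vertices has at most ⌊n^2/4⌋ edges, with equality for the complete bipartite graph K_{⌊n/2⌋, ⌈n/2⌉}. For n = 575: ⌊575^2/4⌋ = ⌊330625/4⌋ = 82656. The extremal graph is K_{287, 288}, which has 287·288 = 82656 edges.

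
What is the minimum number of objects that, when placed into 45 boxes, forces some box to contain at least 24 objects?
n = (24 − 1)·45 + 1 = 1036

By the generalised pigeonhole principle, to guarantee some box contains ≥ r objects we need more than (r − 1) · k objects total. Threshold: n = (r − 1) · k + 1. With r = 24 and k = 45: n = 23 · 45 + 1 = 1035 + 1 = 1036. For n = 1035 = 23 · 45, we can put exactly 23 objects in every box, avoiding 24 in any single one — so 1036 is tight.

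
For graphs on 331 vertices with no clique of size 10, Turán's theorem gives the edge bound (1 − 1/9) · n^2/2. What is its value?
Turán density bound = (8/9) · 331^2/2 = 438244/9 ≈ 48693.7778

Turán's theorem: ex(n, K_{r+1}) is achieved by the complete r-partite Turán graph T(n, r) with parts as balanced as possible, and is at most (1 − 1/r) · n^2/2. For r = 9, n = 331: the density bound is (8/9) · 109561/2 = 438244/9 ≈ 48693.7778. The integer-valued extremum is e(T(331, 9)) = 48693, which is strictly less than the density bound 438244/9 since 9 ∤ 331 (the parts of T(331, 9) cannot all be equal).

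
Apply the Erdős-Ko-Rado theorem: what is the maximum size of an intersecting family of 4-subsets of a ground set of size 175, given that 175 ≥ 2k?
max |F| = C(174, 3) = 862924

Erdős-Ko-Rado (1961): when n ≥ 2k, max |F| = C(n−1, k−1). The bound is attained by the star {A : i ∈ A} for any fixed i ∈ [n]. Here C(175−1, 4−1) = C(174, 3) = 862924.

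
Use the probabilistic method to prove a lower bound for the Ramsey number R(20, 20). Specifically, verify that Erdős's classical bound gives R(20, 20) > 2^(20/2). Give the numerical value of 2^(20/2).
2^(20/2) = 1024; so R(20, 20) > 1024

Colour each edge of K_n uniformly at random with red/blue. The expected number of monochromatic K_20 is C(n, 20) · 2 · 2^(−C(20,2)). If C(n, 20) · 2^(1 − C(20,2)) < 1, then with positive probability no monochromatic K_20 exists, so R(20, 20) > n. The standard estimate C(n, 20) ≤ n^20/20! shows this inequality holds whenever n ≤ 2^(20/2) (since 20! · 2^(C(20,2) − 1) > 2^(20^2/2) ≥ n^20). Hence R(20, 20) > 2^(20/2) = 1024.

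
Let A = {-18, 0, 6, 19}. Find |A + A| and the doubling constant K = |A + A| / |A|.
K = |A + A| / |A| = 10/4 = 5/2

Enumerate A + A = {a + b : a, b ∈ A}. With |A| = 4, there are |A|^2 = 16 ordered sum pairs; collecting distinct values, A + A = {-36, -18, -12, 0, 1, 6, 12, 19, 25, 38}, so |A + A| = 10. Thus K = 10/4 = 5/2. For comparison, the minimum possible |A + A| over all 4-element sets is 2·4 − 1 = 7 (so min K = 7/4), attained only by arithmetic progressions.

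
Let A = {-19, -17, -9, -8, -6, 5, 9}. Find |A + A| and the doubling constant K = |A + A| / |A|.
K = |A + A| / |A| = 25/7

Enumerate A + A = {a + b : a, b ∈ A}. With |A| = 7, there are |A|^2 = 49 ordered sum pairs; collecting distinct values, A + A = {-38, -36, -34, -28, -27, -26, -25, -23, -18, -17, -16, -15, -14, -12, -10, -8, -4, -3, -1, 0, 1, 3, 10, 14, 18}, so |A + A| = 25. Thus K = 25/7. For comparison, the minimum possible |A + A| over all 7-element sets is 2·7 − 1 = 13 (so min K = 13/7), attained only by arithmetic progressions.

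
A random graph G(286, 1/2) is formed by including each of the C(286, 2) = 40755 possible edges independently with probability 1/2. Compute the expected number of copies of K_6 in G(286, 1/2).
E[# K_6] = C(286, 6) · (1/2)^C(6, 2) = 721005537967 / 2^15 ≈ 22003342.833466

For each 6-subset S of vertices (there are C(286, 6) = 721005537967 such S), let X_S = 1 if S induces a K_6 (all C(6, 2) = 15 edges present). Then P(X_S = 1) = (1/2)^15 = 1/32768. By linearity of expectation, E[# K_6] = C(286, 6) · (1/2)^15 = 721005537967 / 32768 ≈ 22003342.833466.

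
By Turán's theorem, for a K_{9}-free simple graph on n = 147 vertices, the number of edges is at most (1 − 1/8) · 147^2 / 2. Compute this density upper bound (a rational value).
Turán density bound = (7/8) · 147^2/2 = 151263/16 ≈ 9453.9375

Turán's theorem: ex(n, K_{r+1}) is achieved by the complete r-partite Turán graph T(n, r) with parts as balanced as possible, and is at most (1 − 1/r) · n^2/2. For r = 8, n = 147: the density bound is (7/8) · 21609/2 = 151263/16 ≈ 9453.9375. The integer-valued extremum is e(T(147, 8)) = 9453, which is strictly less than the density bound 151263/16 since 8 ∤ 147 (the parts of T(147, 8) cannot all be equal).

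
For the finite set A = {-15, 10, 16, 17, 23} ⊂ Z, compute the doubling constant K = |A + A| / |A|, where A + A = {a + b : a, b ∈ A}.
K = |A + A| / |A| = 14/5

Enumerate A + A = {a + b : a, b ∈ A}. With |A| = 5, there are |A|^2 = 25 ordered sum pairs; collecting distinct values, A + A = {-30, -5, 1, 2, 8, 20, 26, 27, 32, 33, 34, 39, 40, 46}, so |A + A| = 14. Thus K = 14/5. For comparison, the minimum possible |A + A| over all 5-element sets is 2·5 − 1 = 9 (so min K = 9/5), attained only by arithmetic progressions.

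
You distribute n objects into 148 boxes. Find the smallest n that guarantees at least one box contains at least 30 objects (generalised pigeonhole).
n = (30 − 1)·148 + 1 = 4293

By the generalised pigeonhole principle, to guarantee some box contains ≥ r objects we need more than (r − 1) · k objects total. Threshold: n = (r − 1) · k + 1. With r = 30 and k = 148: n = 29 · 148 + 1 = 4292 + 1 = 4293. For n = 4292 = 29 · 148, we can put exactly 29 objects in every box, avoiding 30 in any single one — so 4293 is tight.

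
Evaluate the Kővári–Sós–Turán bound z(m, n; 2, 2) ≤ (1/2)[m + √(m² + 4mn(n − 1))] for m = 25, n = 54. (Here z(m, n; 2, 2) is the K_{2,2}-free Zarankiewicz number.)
z(25, 54; 2, 2) ≤ (1/2)[25 + √(25² + 4·25·54·53)] = (1/2)[25 + √286825] = 280.2802

Kővári–Sós–Turán: let r_1, ..., r_25 be the row sums and z = Σ r_i the total number of 1s. Each pair of columns can share at most one row with both entries 1 (else a 2×2 all-ones block appears), so Σ_i C(r_i, 2) ≤ C(54, 2) = 1431. By convexity Σ_i C(r_i, 2) ≥ 25·C(z/25, 2) = z(z − 25)/(2·25), giving z² − 25z − 25·54·53 ≤ 0 and hence z ≤ (1/2)[25 + √(625 + 4·71550)] = (1/2)[25 + √286825] ≈ (1/2)(25 + 535.5605) = 280.2802.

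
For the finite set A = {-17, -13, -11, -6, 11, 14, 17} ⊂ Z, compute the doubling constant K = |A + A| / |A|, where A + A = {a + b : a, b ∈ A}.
K = |A + A| / |A| = 26/7

Enumerate A + A = {a + b : a, b ∈ A}. With |A| = 7, there are |A|^2 = 49 ordered sum pairs; collecting distinct values, A + A = {-34, -30, -28, -26, -24, -23, -22, -19, -17, -12, -6, -3, -2, 0, 1, 3, 4, 5, 6, 8, 11, 22, 25, 28, 31, 34}, so |A + A| = 26. Thus K = 26/7. For comparison, the minimum possible |A + A| over all 7-element sets is 2·7 − 1 = 13 (so min K = 13/7), attained only by arithmetic progressions.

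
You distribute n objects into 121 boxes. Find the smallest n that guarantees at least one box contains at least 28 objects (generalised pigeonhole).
n = (28 − 1)·121 + 1 = 3268

By the generalised pigeonhole principle, to guarantee some box contains ≥ r objects we need more than (r − 1) · k objects total. Threshold: n = (r − 1) · k + 1. With r = 28 and k = 121: n = 27 · 121 + 1 = 3267 + 1 = 3268. For n = 3267 = 27 · 121, we can put exactly 27 objects in every box, avoiding 28 in any single one — so 3268 is tight.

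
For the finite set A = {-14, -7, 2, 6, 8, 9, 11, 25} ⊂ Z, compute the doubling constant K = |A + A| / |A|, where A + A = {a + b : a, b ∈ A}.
K = |A + A| / |A| = 31/8

Enumerate A + A = {a + b : a, b ∈ A}. With |A| = 8, there are |A|^2 = 64 ordered sum pairs; collecting distinct values, A + A = {-28, -21, -14, -12, -8, -6, -5, -3, -1, 1, 2, 4, 8, 10, 11, 12, 13, 14, 15, 16, 17, 18, 19, 20, 22, 27, 31, 33, 34, 36, 50}, so |A + A| = 31. Thus K = 31/8. For comparison, the minimum possible |A + A| over all 8-element sets is 2·8 − 1 = 15 (so min K = 15/8), attained only by arithmetic progressions.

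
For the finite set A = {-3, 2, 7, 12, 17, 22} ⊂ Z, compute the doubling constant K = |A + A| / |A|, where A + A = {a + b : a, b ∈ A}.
K = |A + A| / |A| = 11/6

Enumerate A + A = {a + b : a, b ∈ A}. With |A| = 6, there are |A|^2 = 36 ordered sum pairs; collecting distinct values, A + A = {-6, -1, 4, 9, 14, 19, 24, 29, 34, 39, 44}, so |A + A| = 11. Thus K = 11/6. Here |A + A| = 2|A| − 1 = 11, the minimum possible — so K = 11/6 is minimal, which holds iff A is an arithmetic progression.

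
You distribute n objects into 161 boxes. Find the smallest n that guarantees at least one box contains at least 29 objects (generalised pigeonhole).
n = (29 − 1)·161 + 1 = 4509

By the generalised pigeonhole principle, to guarantee some box contains ≥ r objects we need more than (r − 1) · k objects total. Threshold: n = (r − 1) · k + 1. With r = 29 and k = 161: n = 28 · 161 + 1 = 4508 + 1 = 4509. For n = 4508 = 28 · 161, we can put exactly 28 objects in every box, avoiding 29 in any single one — so 4509 is tight.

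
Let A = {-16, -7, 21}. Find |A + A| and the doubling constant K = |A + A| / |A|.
K = |A + A| / |A| = 6/3 = 2

Enumerate A + A = {a + b : a, b ∈ A}. With |A| = 3, there are |A|^2 = 9 ordered sum pairs; collecting distinct values, A + A = {-32, -23, -14, 5, 14, 42}, so |A + A| = 6. Thus K = 6/3 = 2. For comparison, the minimum possible |A + A| over all 3-element sets is 2·3 − 1 = 5 (so min K = 5/3), attained only by arithmetic progressions.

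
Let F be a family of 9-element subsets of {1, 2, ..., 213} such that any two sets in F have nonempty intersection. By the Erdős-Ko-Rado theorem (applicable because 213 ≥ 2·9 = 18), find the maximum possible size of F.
max |F| = C(212, 8) = 88535640906570

Erdős-Ko-Rado (1961): when n ≥ 2k, max |F| = C(n−1, k−1). The bound is attained by the star {A : i ∈ A} for any fixed i ∈ [n]. Here C(213−1, 9−1) = C(212, 8) = 88535640906570.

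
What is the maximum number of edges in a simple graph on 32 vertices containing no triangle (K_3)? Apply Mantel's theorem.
ex(32, K_3) = ⌊32^2/4⌋ = 256

Mantel (1907): a triangle-free graph on n vertices has at most ⌊n^2/4⌋ edges, with equality for the complete bipartite graph K_{⌊n/2⌋, ⌈n/2⌉}. For n = 32: ⌊32^2/4⌋ = ⌊1024/4⌋ = 256. The extremal graph is K_{16, 16}, which has 16·16 = 256 edges.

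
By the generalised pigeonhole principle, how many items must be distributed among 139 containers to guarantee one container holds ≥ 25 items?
n = (25 − 1)·139 + 1 = 3337

By the generalised pigeonhole principle, to guarantee some box contains ≥ r objects we need more than (r − 1) · k objects total. Threshold: n = (r − 1) · k + 1. With r = 25 and k = 139: n = 24 · 139 + 1 = 3336 + 1 = 3337. For n = 3336 = 24 · 139, we can put exactly 24 objects in every box, avoiding 25 in any single one — so 3337 is tight.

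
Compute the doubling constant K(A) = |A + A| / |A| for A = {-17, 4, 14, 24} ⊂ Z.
K = |A + A| / |A| = 9/4

Enumerate A + A = {a + b : a, b ∈ A}. With |A| = 4, there are |A|^2 = 16 ordered sum pairs; collecting distinct values, A + A = {-34, -13, -3, 7, 8, 18, 28, 38, 48}, so |A + A| = 9. Thus K = 9/4. For comparison, the minimum possible |A + A| over all 4-element sets is 2·4 − 1 = 7 (so min K = 7/4), attained only by arithmetic progressions.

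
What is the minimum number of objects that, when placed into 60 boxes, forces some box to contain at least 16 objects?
n = (16 − 1)·60 + 1 = 901

By the generalised pigeonhole principle, to guarantee some box contains ≥ r objects we need more than (r − 1) · k objects total. Threshold: n = (r − 1) · k + 1. With r = 16 and k = 60: n = 15 · 60 + 1 = 900 + 1 = 901. For n = 900 = 15 · 60, we can put exactly 15 objects in every box, avoiding 16 in any single one — so 901 is tight.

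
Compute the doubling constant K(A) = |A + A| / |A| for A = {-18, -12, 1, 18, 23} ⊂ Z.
K = |A + A| / |A| = 15/5 = 3

Enumerate A + A = {a + b : a, b ∈ A}. With |A| = 5, there are |A|^2 = 25 ordered sum pairs; collecting distinct values, A + A = {-36, -30, -24, -17, -11, 0, 2, 5, 6, 11, 19, 24, 36, 41, 46}, so |A + A| = 15. Thus K = 15/5 = 3. For comparison, the minimum possible |A + A| over all 5-element sets is 2·5 − 1 = 9 (so min K = 9/5), attained only by arithmetic progressions.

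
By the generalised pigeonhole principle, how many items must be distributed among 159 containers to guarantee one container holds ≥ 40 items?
n = (40 − 1)·159 + 1 = 6202

By the generalised pigeonhole principle, to guarantee some box contains ≥ r objects we need more than (r − 1) · k objects total. Threshold: n = (r − 1) · k + 1. With r = 40 and k = 159: n = 39 · 159 + 1 = 6201 + 1 = 6202. For n = 6201 = 39 · 159, we can put exactly 39 objects in every box, avoiding 40 in any single one — so 6202 is tight.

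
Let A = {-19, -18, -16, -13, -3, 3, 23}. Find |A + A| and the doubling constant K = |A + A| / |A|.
K = |A + A| / |A| = 26/7

Enumerate A + A = {a + b : a, b ∈ A}. With |A| = 7, there are |A|^2 = 49 ordered sum pairs; collecting distinct values, A + A = {-38, -37, -36, -35, -34, -32, -31, -29, -26, -22, -21, -19, -16, -15, -13, -10, -6, 0, 4, 5, 6, 7, 10, 20, 26, 46}, so |A + A| = 26. Thus K = 26/7. For comparison, the minimum possible |A + A| over all 7-element sets is 2·7 − 1 = 13 (so min K = 13/7), attained only by arithmetic progressions.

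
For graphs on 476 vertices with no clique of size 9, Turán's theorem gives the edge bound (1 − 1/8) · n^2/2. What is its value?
Turán density bound = (7/8) · 476^2/2 = 99127

Turán's theorem: ex(n, K_{r+1}) is achieved by the complete r-partite Turán graph T(n, r) with parts as balanced as possible, and is at most (1 − 1/r) · n^2/2. For r = 8, n = 476: the density bound is (7/8) · 226576/2 = 99127. The integer-valued extremum is e(T(476, 8)) = 99126, which is strictly less than the density bound 99127 since 8 ∤ 476 (the parts of T(476, 8) cannot all be equal).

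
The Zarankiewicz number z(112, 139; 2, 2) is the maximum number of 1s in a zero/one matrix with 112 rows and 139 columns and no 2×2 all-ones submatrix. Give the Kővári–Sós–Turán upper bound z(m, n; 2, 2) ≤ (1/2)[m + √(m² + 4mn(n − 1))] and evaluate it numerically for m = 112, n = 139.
z(112, 139; 2, 2) ≤ (1/2)[112 + √(112² + 4·112·139·138)] = (1/2)[112 + √8606080] = 1522.8061

Kővári–Sós–Turán: let r_1, ..., r_112 be the row sums and z = Σ r_i the total number of 1s. Each pair of columns can share at most one row with both entries 1 (else a 2×2 all-ones block appears), so Σ_i C(r_i, 2) ≤ C(139, 2) = 9591. By convexity Σ_i C(r_i, 2) ≥ 112·C(z/112, 2) = z(z − 112)/(2·112), giving z² − 112z − 112·139·138 ≤ 0 and hence z ≤ (1/2)[112 + √(12544 + 4·2148384)] = (1/2)[112 + √8606080] ≈ (1/2)(112 + 2933.6121) = 1522.8061.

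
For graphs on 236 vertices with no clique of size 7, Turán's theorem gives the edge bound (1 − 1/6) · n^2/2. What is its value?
Turán density bound = (5/6) · 236^2/2 = 69620/3 ≈ 23206.6667

Turán's theorem: ex(n, K_{r+1}) is achieved by the complete r-partite Turán graph T(n, r) with parts as balanced as possible, and is at most (1 − 1/r) · n^2/2. For r = 6, n = 236: the density bound is (5/6) · 55696/2 = 69620/3 ≈ 23206.6667. The integer-valued extremum is e(T(236, 6)) = 23206, which is strictly less than the density bound 69620/3 since 6 ∤ 236 (the parts of T(236, 6) cannot all be equal).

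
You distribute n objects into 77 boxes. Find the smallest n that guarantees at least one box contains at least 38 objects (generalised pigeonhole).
n = (38 − 1)·77 + 1 = 2850

By the generalised pigeonhole principle, to guarantee some box contains ≥ r objects we need more than (r − 1) · k objects total. Threshold: n = (r − 1) · k + 1. With r = 38 and k = 77: n = 37 · 77 + 1 = 2849 + 1 = 2850. For n = 2849 = 37 · 77, we can put exactly 37 objects in every box, avoiding 38 in any single one — so 2850 is tight.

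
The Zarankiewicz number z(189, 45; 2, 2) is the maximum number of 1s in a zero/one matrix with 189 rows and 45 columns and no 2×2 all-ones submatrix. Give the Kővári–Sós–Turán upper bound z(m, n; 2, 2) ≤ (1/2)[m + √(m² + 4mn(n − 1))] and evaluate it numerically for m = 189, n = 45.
z(189, 45; 2, 2) ≤ (1/2)[189 + √(189² + 4·189·45·44)] = (1/2)[189 + √1532601] = 713.4913

Kővári–Sós–Turán: let r_1, ..., r_189 be the row sums and z = Σ r_i the total number of 1s. Each pair of columns can share at most one row with both entries 1 (else a 2×2 all-ones block appears), so Σ_i C(r_i, 2) ≤ C(45, 2) = 990. By convexity Σ_i C(r_i, 2) ≥ 189·C(z/189, 2) = z(z − 189)/(2·189), giving z² − 189z − 189·45·44 ≤ 0 and hence z ≤ (1/2)[189 + √(35721 + 4·374220)] = (1/2)[189 + √1532601] ≈ (1/2)(189 + 1237.9826) = 713.4913.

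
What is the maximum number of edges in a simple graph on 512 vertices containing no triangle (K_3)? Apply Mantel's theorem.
ex(512, K_3) = ⌊512^2/4⌋ = 65536

Mantel (1907): a triangle-free graph on n vertices has at most ⌊n^2/4⌋ edges, with equality for the complete bipartite graph K_{⌊n/2⌋, ⌈n/2⌉}. For n = 512: ⌊512^2/4⌋ = ⌊262144/4⌋ = 65536. The extremal graph is K_{256, 256}, which has 256·256 = 65536 edges.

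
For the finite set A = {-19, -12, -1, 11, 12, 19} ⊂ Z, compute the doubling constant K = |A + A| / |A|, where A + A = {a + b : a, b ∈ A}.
K = |A + A| / |A| = 20/6 = 10/3

Enumerate A + A = {a + b : a, b ∈ A}. With |A| = 6, there are |A|^2 = 36 ordered sum pairs; collecting distinct values, A + A = {-38, -31, -24, -20, -13, -8, -7, -2, -1, 0, 7, 10, 11, 18, 22, 23, 24, 30, 31, 38}, so |A + A| = 20. Thus K = 20/6 = 10/3. For comparison, the minimum possible |A + A| over all 6-element sets is 2·6 − 1 = 11 (so min K = 11/6), attained only by arithmetic progressions.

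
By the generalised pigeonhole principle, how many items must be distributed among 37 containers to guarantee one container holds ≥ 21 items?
n = (21 − 1)·37 + 1 = 741

By the generalised pigeonhole principle, to guarantee some box contains ≥ r objects we need more than (r − 1) · k objects total. Threshold: n = (r − 1) · k + 1. With r = 21 and k = 37: n = 20 · 37 + 1 = 740 + 1 = 741. For n = 740 = 20 · 37, we can put exactly 20 objects in every box, avoiding 21 in any single one — so 741 is tight.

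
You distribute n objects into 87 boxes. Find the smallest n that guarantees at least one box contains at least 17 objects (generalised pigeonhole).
n = (17 − 1)·87 + 1 = 1393

By the generalised pigeonhole principle, to guarantee some box contains ≥ r objects we need more than (r − 1) · k objects total. Threshold: n = (r − 1) · k + 1. With r = 17 and k = 87: n = 16 · 87 + 1 = 1392 + 1 = 1393. For n = 1392 = 16 · 87, we can put exactly 16 objects in every box, avoiding 17 in any single one — so 1393 is tight.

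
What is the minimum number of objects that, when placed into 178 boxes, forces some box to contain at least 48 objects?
n = (48 − 1)·178 + 1 = 8367

By the generalised pigeonhole principle, to guarantee some box contains ≥ r objects we need more than (r − 1) · k objects total. Threshold: n = (r − 1) · k + 1. With r = 48 and k = 178: n = 47 · 178 + 1 = 8366 + 1 = 8367. For n = 8366 = 47 · 178, we can put exactly 47 objects in every box, avoiding 48 in any single one — so 8367 is tight.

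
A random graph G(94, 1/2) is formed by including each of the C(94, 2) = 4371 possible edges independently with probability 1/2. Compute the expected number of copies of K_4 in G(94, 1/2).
E[# K_4] = C(94, 4) · (1/2)^C(4, 2) = 3049501 / 2^6 = 47648.453125

For each 4-subset S of vertices (there are C(94, 4) = 3049501 such S), let X_S = 1 if S induces a K_4 (all C(4, 2) = 6 edges present). Then P(X_S = 1) = (1/2)^6 = 1/64. By linearity of expectation, E[# K_4] = C(94, 4) · (1/2)^6 = 3049501 / 64 = 47648.453125.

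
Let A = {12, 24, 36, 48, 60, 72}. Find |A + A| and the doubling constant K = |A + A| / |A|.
K = |A + A| / |A| = 11/6

Enumerate A + A = {a + b : a, b ∈ A}. With |A| = 6, there are |A|^2 = 36 ordered sum pairs; collecting distinct values, A + A = {24, 36, 48, 60, 72, 84, 96, 108, 120, 132, 144}, so |A + A| = 11. Thus K = 11/6. Here |A + A| = 2|A| − 1 = 11, the minimum possible — so K = 11/6 is minimal, which holds iff A is an arithmetic progression.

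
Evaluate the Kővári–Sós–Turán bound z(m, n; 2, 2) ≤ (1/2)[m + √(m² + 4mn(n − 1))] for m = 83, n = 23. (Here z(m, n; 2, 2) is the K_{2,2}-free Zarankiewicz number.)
z(83, 23; 2, 2) ≤ (1/2)[83 + √(83² + 4·83·23·22)] = (1/2)[83 + √174881] = 250.5939

Kővári–Sós–Turán: let r_1, ..., r_83 be the row sums and z = Σ r_i the total number of 1s. Each pair of columns can share at most one row with both entries 1 (else a 2×2 all-ones block appears), so Σ_i C(r_i, 2) ≤ C(23, 2) = 253. By convexity Σ_i C(r_i, 2) ≥ 83·C(z/83, 2) = z(z − 83)/(2·83), giving z² − 83z − 83·23·22 ≤ 0 and hence z ≤ (1/2)[83 + √(6889 + 4·41998)] = (1/2)[83 + √174881] ≈ (1/2)(83 + 418.1878) = 250.5939.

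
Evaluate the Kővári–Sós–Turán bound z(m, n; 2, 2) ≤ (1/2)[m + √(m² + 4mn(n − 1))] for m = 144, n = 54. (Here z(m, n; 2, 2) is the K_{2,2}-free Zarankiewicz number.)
z(144, 54; 2, 2) ≤ (1/2)[144 + √(144² + 4·144·54·53)] = (1/2)[144 + √1669248] = 717.9969

Kővári–Sós–Turán: let r_1, ..., r_144 be the row sums and z = Σ r_i the total number of 1s. Each pair of columns can share at most one row with both entries 1 (else a 2×2 all-ones block appears), so Σ_i C(r_i, 2) ≤ C(54, 2) = 1431. By convexity Σ_i C(r_i, 2) ≥ 144·C(z/144, 2) = z(z − 144)/(2·144), giving z² − 144z − 144·54·53 ≤ 0 and hence z ≤ (1/2)[144 + √(20736 + 4·412128)] = (1/2)[144 + √1669248] ≈ (1/2)(144 + 1291.9938) = 717.9969.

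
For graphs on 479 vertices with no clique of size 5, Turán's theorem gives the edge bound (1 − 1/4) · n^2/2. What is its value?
Turán density bound = (3/4) · 479^2/2 = 688323/8 ≈ 86040.375

Turán's theorem: ex(n, K_{r+1}) is achieved by the complete r-partite Turán graph T(n, r) with parts as balanced as possible, and is at most (1 − 1/r) · n^2/2. For r = 4, n = 479: the density bound is (3/4) · 229441/2 = 688323/8 ≈ 86040.375. The integer-valued extremum is e(T(479, 4)) = 86040, which is strictly less than the density bound 688323/8 since 4 ∤ 479 (the parts of T(479, 4) cannot all be equal).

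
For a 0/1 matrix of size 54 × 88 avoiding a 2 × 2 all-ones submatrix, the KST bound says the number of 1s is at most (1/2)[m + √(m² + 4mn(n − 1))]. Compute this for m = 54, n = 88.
z(54, 88; 2, 2) ≤ (1/2)[54 + √(54² + 4·54·88·87)] = (1/2)[54 + √1656612] = 670.5472

Kővári–Sós–Turán: let r_1, ..., r_54 be the row sums and z = Σ r_i the total number of 1s. Each pair of columns can share at most one row with both entries 1 (else a 2×2 all-ones block appears), so Σ_i C(r_i, 2) ≤ C(88, 2) = 3828. By convexity Σ_i C(r_i, 2) ≥ 54·C(z/54, 2) = z(z − 54)/(2·54), giving z² − 54z − 54·88·87 ≤ 0 and hence z ≤ (1/2)[54 + √(2916 + 4·413424)] = (1/2)[54 + √1656612] ≈ (1/2)(54 + 1287.0944) = 670.5472.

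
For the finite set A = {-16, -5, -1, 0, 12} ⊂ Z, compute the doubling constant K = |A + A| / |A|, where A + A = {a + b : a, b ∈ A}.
K = |A + A| / |A| = 15/5 = 3

Enumerate A + A = {a + b : a, b ∈ A}. With |A| = 5, there are |A|^2 = 25 ordered sum pairs; collecting distinct values, A + A = {-32, -21, -17, -16, -10, -6, -5, -4, -2, -1, 0, 7, 11, 12, 24}, so |A + A| = 15. Thus K = 15/5 = 3. For comparison, the minimum possible |A + A| over all 5-element sets is 2·5 − 1 = 9 (so min K = 9/5), attained only by arithmetic progressions.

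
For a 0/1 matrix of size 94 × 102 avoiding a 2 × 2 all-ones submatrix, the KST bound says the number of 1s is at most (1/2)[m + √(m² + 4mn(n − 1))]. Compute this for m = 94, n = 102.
z(94, 102; 2, 2) ≤ (1/2)[94 + √(94² + 4·94·102·101)] = (1/2)[94 + √3882388] = 1032.1888

Kővári–Sós–Turán: let r_1, ..., r_94 be the row sums and z = Σ r_i the total number of 1s. Each pair of columns can share at most one row with both entries 1 (else a 2×2 all-ones block appears), so Σ_i C(r_i, 2) ≤ C(102, 2) = 5151. By convexity Σ_i C(r_i, 2) ≥ 94·C(z/94, 2) = z(z − 94)/(2·94), giving z² − 94z − 94·102·101 ≤ 0 and hence z ≤ (1/2)[94 + √(8836 + 4·968388)] = (1/2)[94 + √3882388] ≈ (1/2)(94 + 1970.3776) = 1032.1888.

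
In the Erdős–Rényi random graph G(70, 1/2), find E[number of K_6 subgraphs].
E[# K_6] = C(70, 6) · (1/2)^C(6, 2) = 131115985 / 2^15 ≈ 4001.342316

For each 6-subset S of vertices (there are C(70, 6) = 131115985 such S), let X_S = 1 if S induces a K_6 (all C(6, 2) = 15 edges present). Then P(X_S = 1) = (1/2)^15 = 1/32768. By linearity of expectation, E[# K_6] = C(70, 6) · (1/2)^15 = 131115985 / 32768 ≈ 4001.342316.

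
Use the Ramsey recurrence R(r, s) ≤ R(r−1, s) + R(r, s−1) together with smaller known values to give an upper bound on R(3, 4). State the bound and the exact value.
R(3, 4) ≤ R(2, 4) + R(3, 3) = 4 + 6 = 10; exact value R(3, 4) = 9.

The Erdős–Szekeres recurrence R(r, s) ≤ R(r−1, s) + R(r, s−1) applied to (r, s) = (3, 4) gives
  R(3, 4) ≤ R(2, 4) + R(3, 3) = 4 + 6 = 10.
(Recall R(2, k) = k and R is symmetric.) The recurrence is not tight here (it gives 10, but the exact value is R(3, 4) = 9); the tight upper bound requires a sharper argument than the simple recurrence, combined with a lower-bound construction on K_{8}.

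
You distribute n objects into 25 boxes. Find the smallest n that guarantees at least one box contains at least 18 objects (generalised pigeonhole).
n = (18 − 1)·25 + 1 = 426

By the generalised pigeonhole principle, to guarantee some box contains ≥ r objects we need more than (r − 1) · k objects total. Threshold: n = (r − 1) · k + 1. With r = 18 and k = 25: n = 17 · 25 + 1 = 425 + 1 = 426. For n = 425 = 17 · 25, we can put exactly 17 objects in every box, avoiding 18 in any single one — so 426 is tight.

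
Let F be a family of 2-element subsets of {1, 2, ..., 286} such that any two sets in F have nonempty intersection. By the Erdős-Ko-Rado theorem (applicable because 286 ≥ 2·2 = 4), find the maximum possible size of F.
max |F| = C(285, 1) = 285

Erdős-Ko-Rado (1961): when n ≥ 2k, max |F| = C(n−1, k−1). The bound is attained by the star {A : i ∈ A} for any fixed i ∈ [n]. Here C(286−1, 2−1) = C(285, 1) = 285.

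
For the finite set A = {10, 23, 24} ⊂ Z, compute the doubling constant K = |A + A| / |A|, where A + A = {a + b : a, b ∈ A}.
K = |A + A| / |A| = 6/3 = 2

Enumerate A + A = {a + b : a, b ∈ A}. With |A| = 3, there are |A|^2 = 9 ordered sum pairs; collecting distinct values, A + A = {20, 33, 34, 46, 47, 48}, so |A + A| = 6. Thus K = 6/3 = 2. For comparison, the minimum possible |A + A| over all 3-element sets is 2·3 − 1 = 5 (so min K = 5/3), attained only by arithmetic progressions.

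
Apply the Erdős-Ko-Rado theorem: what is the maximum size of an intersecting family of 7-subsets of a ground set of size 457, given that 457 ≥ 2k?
max |F| = C(456, 6) = 12081275121916

Erdős-Ko-Rado (1961): when n ≥ 2k, max |F| = C(n−1, k−1). The bound is attained by the star {A : i ∈ A} for any fixed i ∈ [n]. Here C(457−1, 7−1) = C(456, 6) = 12081275121916.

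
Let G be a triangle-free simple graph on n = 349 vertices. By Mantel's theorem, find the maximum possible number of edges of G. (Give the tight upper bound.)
ex(349, K_3) = ⌊349^2/4⌋ = 30450

Mantel (1907): a triangle-free graph on n vertices has at most ⌊n^2/4⌋ edges, with equality for the complete bipartite graph K_{⌊n/2⌋, ⌈n/2⌉}. For n = 349: ⌊349^2/4⌋ = ⌊121801/4⌋ = 30450. The extremal graph is K_{174, 175}, which has 174·175 = 30450 edges.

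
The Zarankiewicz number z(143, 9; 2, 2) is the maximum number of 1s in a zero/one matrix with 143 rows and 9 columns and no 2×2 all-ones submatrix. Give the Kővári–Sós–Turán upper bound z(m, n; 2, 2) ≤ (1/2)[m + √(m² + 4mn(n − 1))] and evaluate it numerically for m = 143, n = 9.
z(143, 9; 2, 2) ≤ (1/2)[143 + √(143² + 4·143·9·8)] = (1/2)[143 + √61633] = 195.63

Kővári–Sós–Turán: let r_1, ..., r_143 be the row sums and z = Σ r_i the total number of 1s. Each pair of columns can share at most one row with both entries 1 (else a 2×2 all-ones block appears), so Σ_i C(r_i, 2) ≤ C(9, 2) = 36. By convexity Σ_i C(r_i, 2) ≥ 143·C(z/143, 2) = z(z − 143)/(2·143), giving z² − 143z − 143·9·8 ≤ 0 and hence z ≤ (1/2)[143 + √(20449 + 4·10296)] = (1/2)[143 + √61633] ≈ (1/2)(143 + 248.2599) = 195.63.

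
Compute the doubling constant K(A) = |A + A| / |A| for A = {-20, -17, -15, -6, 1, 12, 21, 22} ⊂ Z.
K = |A + A| / |A| = 33/8

Enumerate A + A = {a + b : a, b ∈ A}. With |A| = 8, there are |A|^2 = 64 ordered sum pairs; collecting distinct values, A + A = {-40, -37, -35, -34, -32, -30, -26, -23, -21, -19, -16, -14, -12, -8, -5, -3, 1, 2, 4, 5, 6, 7, 13, 15, 16, 22, 23, 24, 33, 34, 42, 43, 44}, so |A + A| = 33. Thus K = 33/8. For comparison, the minimum possible |A + A| over all 8-element sets is 2·8 − 1 = 15 (so min K = 15/8), attained only by arithmetic progressions.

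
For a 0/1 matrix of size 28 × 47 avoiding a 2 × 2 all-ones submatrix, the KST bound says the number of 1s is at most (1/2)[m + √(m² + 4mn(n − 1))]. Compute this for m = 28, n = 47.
z(28, 47; 2, 2) ≤ (1/2)[28 + √(28² + 4·28·47·46)] = (1/2)[28 + √242928] = 260.4386

Kővári–Sós–Turán: let r_1, ..., r_28 be the row sums and z = Σ r_i the total number of 1s. Each pair of columns can share at most one row with both entries 1 (else a 2×2 all-ones block appears), so Σ_i C(r_i, 2) ≤ C(47, 2) = 1081. By convexity Σ_i C(r_i, 2) ≥ 28·C(z/28, 2) = z(z − 28)/(2·28), giving z² − 28z − 28·47·46 ≤ 0 and hence z ≤ (1/2)[28 + √(784 + 4·60536)] = (1/2)[28 + √242928] ≈ (1/2)(28 + 492.8773) = 260.4386.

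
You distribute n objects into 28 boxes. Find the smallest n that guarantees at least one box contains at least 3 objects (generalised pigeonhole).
n = (3 − 1)·28 + 1 = 57

By the generalised pigeonhole principle, to guarantee some box contains ≥ r objects we need more than (r − 1) · k objects total. Threshold: n = (r − 1) · k + 1. With r = 3 and k = 28: n = 2 · 28 + 1 = 56 + 1 = 57. For n = 56 = 2 · 28, we can put exactly 2 objects in every box, avoiding 3 in any single one — so 57 is tight.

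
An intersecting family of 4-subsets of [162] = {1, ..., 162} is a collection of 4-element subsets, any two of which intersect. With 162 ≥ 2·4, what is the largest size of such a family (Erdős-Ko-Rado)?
max |F| = C(161, 3) = 682640

Erdős-Ko-Rado (1961): when n ≥ 2k, max |F| = C(n−1, k−1). The bound is attained by the star {A : i ∈ A} for any fixed i ∈ [n]. Here C(162−1, 4−1) = C(161, 3) = 682640.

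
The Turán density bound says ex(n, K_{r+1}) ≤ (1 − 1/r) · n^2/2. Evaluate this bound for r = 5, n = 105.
Turán density bound = (4/5) · 105^2/2 = 4410

Turán's theorem: ex(n, K_{r+1}) is achieved by the complete r-partite Turán graph T(n, r) with parts as balanced as possible, and is at most (1 − 1/r) · n^2/2. For r = 5, n = 105: the density bound is (4/5) · 11025/2 = 4410. Since 5 ∣ 105, the Turán graph T(105, 5) has parts of equal size 21, and its edge count e(T(105, 5)) = 4410 attains the density bound exactly.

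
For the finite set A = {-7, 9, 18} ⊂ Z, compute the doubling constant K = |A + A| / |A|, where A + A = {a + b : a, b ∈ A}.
K = |A + A| / |A| = 6/3 = 2

Enumerate A + A = {a + b : a, b ∈ A}. With |A| = 3, there are |A|^2 = 9 ordered sum pairs; collecting distinct values, A + A = {-14, 2, 11, 18, 27, 36}, so |A + A| = 6. Thus K = 6/3 = 2. For comparison, the minimum possible |A + A| over all 3-element sets is 2·3 − 1 = 5 (so min K = 5/3), attained only by arithmetic progressions.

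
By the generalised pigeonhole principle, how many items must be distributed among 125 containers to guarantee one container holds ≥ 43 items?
n = (43 − 1)·125 + 1 = 5251

By the generalised pigeonhole principle, to guarantee some box contains ≥ r objects we need more than (r − 1) · k objects total. Threshold: n = (r − 1) · k + 1. With r = 43 and k = 125: n = 42 · 125 + 1 = 5250 + 1 = 5251. For n = 5250 = 42 · 125, we can put exactly 42 objects in every box, avoiding 43 in any single one — so 5251 is tight.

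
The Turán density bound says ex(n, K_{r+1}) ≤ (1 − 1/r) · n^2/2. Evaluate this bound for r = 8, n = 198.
Turán density bound = (7/8) · 198^2/2 = 68607/4 ≈ 17151.75

Turán's theorem: ex(n, K_{r+1}) is achieved by the complete r-partite Turán graph T(n, r) with parts as balanced as possible, and is at most (1 − 1/r) · n^2/2. For r = 8, n = 198: the density bound is (7/8) · 39204/2 = 68607/4 ≈ 17151.75. The integer-valued extremum is e(T(198, 8)) = 17151, which is strictly less than the density bound 68607/4 since 8 ∤ 198 (the parts of T(198, 8) cannot all be equal).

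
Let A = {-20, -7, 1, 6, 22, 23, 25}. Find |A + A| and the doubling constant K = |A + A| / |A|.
K = |A + A| / |A| = 26/7

Enumerate A + A = {a + b : a, b ∈ A}. With |A| = 7, there are |A|^2 = 49 ordered sum pairs; collecting distinct values, A + A = {-40, -27, -19, -14, -6, -1, 2, 3, 5, 7, 12, 15, 16, 18, 23, 24, 26, 28, 29, 31, 44, 45, 46, 47, 48, 50}, so |A + A| = 26. Thus K = 26/7. For comparison, the minimum possible |A + A| over all 7-element sets is 2·7 − 1 = 13 (so min K = 13/7), attained only by arithmetic progressions.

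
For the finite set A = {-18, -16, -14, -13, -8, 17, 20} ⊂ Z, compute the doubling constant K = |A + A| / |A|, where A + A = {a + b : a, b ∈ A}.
K = |A + A| / |A| = 25/7

Enumerate A + A = {a + b : a, b ∈ A}. With |A| = 7, there are |A|^2 = 49 ordered sum pairs; collecting distinct values, A + A = {-36, -34, -32, -31, -30, -29, -28, -27, -26, -24, -22, -21, -16, -1, 1, 2, 3, 4, 6, 7, 9, 12, 34, 37, 40}, so |A + A| = 25. Thus K = 25/7. For comparison, the minimum possible |A + A| over all 7-element sets is 2·7 − 1 = 13 (so min K = 13/7), attained only by arithmetic progressions.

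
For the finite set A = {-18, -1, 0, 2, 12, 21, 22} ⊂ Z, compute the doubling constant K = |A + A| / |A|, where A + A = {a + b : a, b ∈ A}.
K = |A + A| / |A| = 25/7

Enumerate A + A = {a + b : a, b ∈ A}. With |A| = 7, there are |A|^2 = 49 ordered sum pairs; collecting distinct values, A + A = {-36, -19, -18, -16, -6, -2, -1, 0, 1, 2, 3, 4, 11, 12, 14, 20, 21, 22, 23, 24, 33, 34, 42, 43, 44}, so |A + A| = 25. Thus K = 25/7. For comparison, the minimum possible |A + A| over all 7-element sets is 2·7 − 1 = 13 (so min K = 13/7), attained only by arithmetic progressions.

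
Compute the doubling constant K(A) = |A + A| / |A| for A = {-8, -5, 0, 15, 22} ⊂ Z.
K = |A + A| / |A| = 15/5 = 3

Enumerate A + A = {a + b : a, b ∈ A}. With |A| = 5, there are |A|^2 = 25 ordered sum pairs; collecting distinct values, A + A = {-16, -13, -10, -8, -5, 0, 7, 10, 14, 15, 17, 22, 30, 37, 44}, so |A + A| = 15. Thus K = 15/5 = 3. For comparison, the minimum possible |A + A| over all 5-element sets is 2·5 − 1 = 9 (so min K = 9/5), attained only by arithmetic progressions.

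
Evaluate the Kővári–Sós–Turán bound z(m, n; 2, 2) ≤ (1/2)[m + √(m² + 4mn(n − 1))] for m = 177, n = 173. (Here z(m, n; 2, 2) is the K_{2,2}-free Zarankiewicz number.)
z(177, 173; 2, 2) ≤ (1/2)[177 + √(177² + 4·177·173·172)] = (1/2)[177 + √21098577] = 2385.1594

Kővári–Sós–Turán: let r_1, ..., r_177 be the row sums and z = Σ r_i the total number of 1s. Each pair of columns can share at most one row with both entries 1 (else a 2×2 all-ones block appears), so Σ_i C(r_i, 2) ≤ C(173, 2) = 14878. By convexity Σ_i C(r_i, 2) ≥ 177·C(z/177, 2) = z(z − 177)/(2·177), giving z² − 177z − 177·173·172 ≤ 0 and hence z ≤ (1/2)[177 + √(31329 + 4·5266812)] = (1/2)[177 + √21098577] ≈ (1/2)(177 + 4593.3187) = 2385.1594.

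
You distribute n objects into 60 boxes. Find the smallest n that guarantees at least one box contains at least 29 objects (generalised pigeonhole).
n = (29 − 1)·60 + 1 = 1681

By the generalised pigeonhole principle, to guarantee some box contains ≥ r objects we need more than (r − 1) · k objects total. Threshold: n = (r − 1) · k + 1. With r = 29 and k = 60: n = 28 · 60 + 1 = 1680 + 1 = 1681. For n = 1680 = 28 · 60, we can put exactly 28 objects in every box, avoiding 29 in any single one — so 1681 is tight.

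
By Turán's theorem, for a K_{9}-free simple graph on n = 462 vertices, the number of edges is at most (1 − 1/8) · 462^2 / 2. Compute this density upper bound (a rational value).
Turán density bound = (7/8) · 462^2/2 = 373527/4 ≈ 93381.75

Turán's theorem: ex(n, K_{r+1}) is achieved by the complete r-partite Turán graph T(n, r) with parts as balanced as possible, and is at most (1 − 1/r) · n^2/2. For r = 8, n = 462: the density bound is (7/8) · 213444/2 = 373527/4 ≈ 93381.75. The integer-valued extremum is e(T(462, 8)) = 93381, which is strictly less than the density bound 373527/4 since 8 ∤ 462 (the parts of T(462, 8) cannot all be equal).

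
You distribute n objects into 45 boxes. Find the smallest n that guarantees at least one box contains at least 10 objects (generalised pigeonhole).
n = (10 − 1)·45 + 1 = 406

By the generalised pigeonhole principle, to guarantee some box contains ≥ r objects we need more than (r − 1) · k objects total. Threshold: n = (r − 1) · k + 1. With r = 10 and k = 45: n = 9 · 45 + 1 = 405 + 1 = 406. For n = 405 = 9 · 45, we can put exactly 9 objects in every box, avoiding 10 in any single one — so 406 is tight.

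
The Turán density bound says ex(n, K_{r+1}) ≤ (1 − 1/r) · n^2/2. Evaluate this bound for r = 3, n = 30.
Turán density bound = (2/3) · 30^2/2 = 300

Turán's theorem: ex(n, K_{r+1}) is achieved by the complete r-partite Turán graph T(n, r) with parts as balanced as possible, and is at most (1 − 1/r) · n^2/2. For r = 3, n = 30: the density bound is (2/3) · 900/2 = 300. Since 3 ∣ 30, the Turán graph T(30, 3) has parts of equal size 10, and its edge count e(T(30, 3)) = 300 attains the density bound exactly.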